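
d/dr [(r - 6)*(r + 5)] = 2*r - 1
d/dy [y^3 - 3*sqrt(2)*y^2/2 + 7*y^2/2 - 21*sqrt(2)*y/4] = 3*y^2 - 3*sqrt(2)*y + 7*y - 21*sqrt(2)/4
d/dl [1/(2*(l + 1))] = -1/(2*(l + 1)^2)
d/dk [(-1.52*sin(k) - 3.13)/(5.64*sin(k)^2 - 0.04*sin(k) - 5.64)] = (8.5728*sin(k)^2 + 35.3064*sin(k) + 8.4476)*cos(k)/(31.8096*sin(k)^4 - 0.4512*sin(k)^3 - 63.6176*sin(k)^2 + 0.4512*sin(k) + 31.8096)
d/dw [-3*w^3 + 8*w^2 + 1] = w*(16 - 9*w)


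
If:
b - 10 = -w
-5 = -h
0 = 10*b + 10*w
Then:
No Solution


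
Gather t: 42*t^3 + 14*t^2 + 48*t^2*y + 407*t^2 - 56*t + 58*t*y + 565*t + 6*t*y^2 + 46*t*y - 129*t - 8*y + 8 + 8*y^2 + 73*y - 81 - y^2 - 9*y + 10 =42*t^3 + t^2*(48*y + 421) + t*(6*y^2 + 104*y + 380) + 7*y^2 + 56*y - 63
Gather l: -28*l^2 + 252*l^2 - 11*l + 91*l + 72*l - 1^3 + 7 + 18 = 224*l^2 + 152*l + 24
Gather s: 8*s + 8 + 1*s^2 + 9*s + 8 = s^2 + 17*s + 16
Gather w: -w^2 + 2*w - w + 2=-w^2 + w + 2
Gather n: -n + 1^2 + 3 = 4 - n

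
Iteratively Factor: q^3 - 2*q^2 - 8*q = (q)*(q^2 - 2*q - 8) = q*(q - 4)*(q + 2)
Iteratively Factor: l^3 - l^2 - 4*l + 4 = (l - 2)*(l^2 + l - 2) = (l - 2)*(l + 2)*(l - 1)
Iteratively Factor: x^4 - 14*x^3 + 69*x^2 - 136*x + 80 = (x - 4)*(x^3 - 10*x^2 + 29*x - 20) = (x - 4)*(x - 1)*(x^2 - 9*x + 20) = (x - 4)^2*(x - 1)*(x - 5)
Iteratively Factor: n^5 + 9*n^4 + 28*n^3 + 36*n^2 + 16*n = (n + 1)*(n^4 + 8*n^3 + 20*n^2 + 16*n) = (n + 1)*(n + 2)*(n^3 + 6*n^2 + 8*n) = n*(n + 1)*(n + 2)*(n^2 + 6*n + 8) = n*(n + 1)*(n + 2)*(n + 4)*(n + 2)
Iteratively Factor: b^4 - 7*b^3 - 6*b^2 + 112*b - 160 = (b + 4)*(b^3 - 11*b^2 + 38*b - 40) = (b - 4)*(b + 4)*(b^2 - 7*b + 10) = (b - 5)*(b - 4)*(b + 4)*(b - 2)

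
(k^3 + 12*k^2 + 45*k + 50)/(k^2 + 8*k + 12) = (k^2 + 10*k + 25)/(k + 6)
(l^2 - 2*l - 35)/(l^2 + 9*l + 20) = (l - 7)/(l + 4)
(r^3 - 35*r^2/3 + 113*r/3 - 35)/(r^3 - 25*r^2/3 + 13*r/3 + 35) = (3*r - 5)/(3*r + 5)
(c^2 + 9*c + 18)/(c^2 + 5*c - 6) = (c + 3)/(c - 1)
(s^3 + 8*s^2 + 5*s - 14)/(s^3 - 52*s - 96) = (s^2 + 6*s - 7)/(s^2 - 2*s - 48)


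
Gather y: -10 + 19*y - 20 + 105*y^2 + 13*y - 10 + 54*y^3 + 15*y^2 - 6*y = 54*y^3 + 120*y^2 + 26*y - 40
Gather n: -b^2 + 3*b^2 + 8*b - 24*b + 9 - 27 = 2*b^2 - 16*b - 18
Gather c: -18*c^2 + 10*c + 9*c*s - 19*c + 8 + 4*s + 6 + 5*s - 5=-18*c^2 + c*(9*s - 9) + 9*s + 9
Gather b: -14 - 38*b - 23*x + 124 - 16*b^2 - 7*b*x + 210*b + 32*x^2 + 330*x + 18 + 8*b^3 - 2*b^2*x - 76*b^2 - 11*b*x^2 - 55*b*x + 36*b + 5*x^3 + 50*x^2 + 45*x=8*b^3 + b^2*(-2*x - 92) + b*(-11*x^2 - 62*x + 208) + 5*x^3 + 82*x^2 + 352*x + 128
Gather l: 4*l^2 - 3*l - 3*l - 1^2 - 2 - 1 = 4*l^2 - 6*l - 4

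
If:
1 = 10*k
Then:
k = 1/10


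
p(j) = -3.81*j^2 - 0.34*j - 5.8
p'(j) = -7.62*j - 0.34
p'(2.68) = -20.76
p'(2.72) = -21.07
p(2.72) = -34.91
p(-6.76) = -177.61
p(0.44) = -6.69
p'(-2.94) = 22.06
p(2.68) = -34.08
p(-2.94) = -37.73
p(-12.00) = -550.36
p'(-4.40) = 33.19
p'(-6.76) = 51.17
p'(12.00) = -91.78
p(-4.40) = -78.07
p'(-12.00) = 91.10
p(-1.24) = -11.24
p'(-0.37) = 2.48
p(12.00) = -558.52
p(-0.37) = -6.20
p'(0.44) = -3.69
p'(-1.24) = 9.11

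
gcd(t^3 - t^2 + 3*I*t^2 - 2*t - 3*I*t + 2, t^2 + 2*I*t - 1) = t + I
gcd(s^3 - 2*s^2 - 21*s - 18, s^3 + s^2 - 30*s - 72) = s^2 - 3*s - 18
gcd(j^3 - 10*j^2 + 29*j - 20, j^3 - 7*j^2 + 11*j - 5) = j^2 - 6*j + 5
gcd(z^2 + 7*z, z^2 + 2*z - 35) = z + 7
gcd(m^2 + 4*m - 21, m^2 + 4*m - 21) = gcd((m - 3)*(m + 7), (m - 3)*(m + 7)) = m^2 + 4*m - 21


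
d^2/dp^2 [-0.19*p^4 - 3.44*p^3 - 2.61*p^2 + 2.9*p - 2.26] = -2.28*p^2 - 20.64*p - 5.22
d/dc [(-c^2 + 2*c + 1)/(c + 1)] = (-c^2 - 2*c + 1)/(c^2 + 2*c + 1)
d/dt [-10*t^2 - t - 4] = -20*t - 1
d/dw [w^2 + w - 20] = 2*w + 1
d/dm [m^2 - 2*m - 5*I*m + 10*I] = 2*m - 2 - 5*I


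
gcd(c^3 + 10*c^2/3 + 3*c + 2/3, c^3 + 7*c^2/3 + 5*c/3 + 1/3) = c^2 + 4*c/3 + 1/3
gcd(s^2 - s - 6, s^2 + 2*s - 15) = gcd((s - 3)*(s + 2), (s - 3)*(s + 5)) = s - 3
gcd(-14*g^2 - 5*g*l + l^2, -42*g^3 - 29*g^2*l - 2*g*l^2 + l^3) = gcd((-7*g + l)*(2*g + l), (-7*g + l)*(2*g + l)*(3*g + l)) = 14*g^2 + 5*g*l - l^2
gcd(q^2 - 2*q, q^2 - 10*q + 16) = q - 2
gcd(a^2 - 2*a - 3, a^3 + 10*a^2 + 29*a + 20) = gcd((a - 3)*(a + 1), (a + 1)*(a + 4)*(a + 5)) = a + 1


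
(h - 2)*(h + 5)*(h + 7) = h^3 + 10*h^2 + 11*h - 70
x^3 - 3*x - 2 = (x - 2)*(x + 1)^2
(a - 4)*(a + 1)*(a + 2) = a^3 - a^2 - 10*a - 8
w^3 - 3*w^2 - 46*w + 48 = (w - 8)*(w - 1)*(w + 6)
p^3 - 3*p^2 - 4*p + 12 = (p - 3)*(p - 2)*(p + 2)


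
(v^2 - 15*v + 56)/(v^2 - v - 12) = (-v^2 + 15*v - 56)/(-v^2 + v + 12)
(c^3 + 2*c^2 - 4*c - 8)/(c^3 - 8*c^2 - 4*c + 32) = (c + 2)/(c - 8)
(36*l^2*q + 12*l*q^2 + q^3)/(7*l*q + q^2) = (36*l^2 + 12*l*q + q^2)/(7*l + q)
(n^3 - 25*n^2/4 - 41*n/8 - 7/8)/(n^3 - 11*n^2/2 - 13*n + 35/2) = (8*n^2 + 6*n + 1)/(4*(2*n^2 + 3*n - 5))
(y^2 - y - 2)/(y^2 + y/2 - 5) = 2*(y + 1)/(2*y + 5)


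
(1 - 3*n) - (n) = 1 - 4*n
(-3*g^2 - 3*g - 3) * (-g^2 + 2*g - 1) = 3*g^4 - 3*g^3 - 3*g + 3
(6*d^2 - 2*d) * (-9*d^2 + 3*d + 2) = -54*d^4 + 36*d^3 + 6*d^2 - 4*d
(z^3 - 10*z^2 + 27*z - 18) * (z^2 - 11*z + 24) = z^5 - 21*z^4 + 161*z^3 - 555*z^2 + 846*z - 432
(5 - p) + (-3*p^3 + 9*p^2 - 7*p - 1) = -3*p^3 + 9*p^2 - 8*p + 4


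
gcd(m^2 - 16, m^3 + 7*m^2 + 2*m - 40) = m + 4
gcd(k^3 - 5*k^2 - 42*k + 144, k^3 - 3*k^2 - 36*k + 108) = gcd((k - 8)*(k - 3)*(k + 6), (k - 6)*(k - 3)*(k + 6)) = k^2 + 3*k - 18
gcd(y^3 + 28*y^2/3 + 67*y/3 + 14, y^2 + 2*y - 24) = y + 6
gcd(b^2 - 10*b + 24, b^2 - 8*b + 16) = b - 4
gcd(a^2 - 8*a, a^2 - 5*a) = a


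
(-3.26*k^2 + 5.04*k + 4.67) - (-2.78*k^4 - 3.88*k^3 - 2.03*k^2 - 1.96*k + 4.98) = 2.78*k^4 + 3.88*k^3 - 1.23*k^2 + 7.0*k - 0.31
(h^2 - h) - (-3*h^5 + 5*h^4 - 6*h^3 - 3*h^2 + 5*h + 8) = 3*h^5 - 5*h^4 + 6*h^3 + 4*h^2 - 6*h - 8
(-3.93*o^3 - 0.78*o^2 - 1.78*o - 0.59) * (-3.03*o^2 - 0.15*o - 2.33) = 11.9079*o^5 + 2.9529*o^4 + 14.6673*o^3 + 3.8721*o^2 + 4.2359*o + 1.3747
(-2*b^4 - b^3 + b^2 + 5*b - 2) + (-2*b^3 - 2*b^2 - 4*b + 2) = -2*b^4 - 3*b^3 - b^2 + b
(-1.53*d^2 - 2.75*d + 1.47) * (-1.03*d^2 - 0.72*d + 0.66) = 1.5759*d^4 + 3.9341*d^3 - 0.5439*d^2 - 2.8734*d + 0.9702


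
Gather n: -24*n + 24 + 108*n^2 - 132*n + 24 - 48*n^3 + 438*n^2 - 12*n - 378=-48*n^3 + 546*n^2 - 168*n - 330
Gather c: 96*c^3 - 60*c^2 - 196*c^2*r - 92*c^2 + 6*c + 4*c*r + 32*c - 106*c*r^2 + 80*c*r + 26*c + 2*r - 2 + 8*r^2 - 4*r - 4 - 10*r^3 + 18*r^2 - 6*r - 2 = 96*c^3 + c^2*(-196*r - 152) + c*(-106*r^2 + 84*r + 64) - 10*r^3 + 26*r^2 - 8*r - 8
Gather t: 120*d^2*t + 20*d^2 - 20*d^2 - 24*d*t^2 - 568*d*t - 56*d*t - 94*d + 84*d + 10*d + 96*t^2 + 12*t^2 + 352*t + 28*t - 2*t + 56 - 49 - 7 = t^2*(108 - 24*d) + t*(120*d^2 - 624*d + 378)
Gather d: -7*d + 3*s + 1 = -7*d + 3*s + 1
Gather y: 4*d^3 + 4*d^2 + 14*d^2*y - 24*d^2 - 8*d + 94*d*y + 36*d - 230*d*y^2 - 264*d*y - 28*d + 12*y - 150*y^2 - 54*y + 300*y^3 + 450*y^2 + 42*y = 4*d^3 - 20*d^2 + 300*y^3 + y^2*(300 - 230*d) + y*(14*d^2 - 170*d)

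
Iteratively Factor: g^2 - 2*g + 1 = (g - 1)*(g - 1)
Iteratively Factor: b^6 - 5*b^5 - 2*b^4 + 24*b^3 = (b)*(b^5 - 5*b^4 - 2*b^3 + 24*b^2) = b*(b + 2)*(b^4 - 7*b^3 + 12*b^2) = b^2*(b + 2)*(b^3 - 7*b^2 + 12*b) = b^3*(b + 2)*(b^2 - 7*b + 12) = b^3*(b - 3)*(b + 2)*(b - 4)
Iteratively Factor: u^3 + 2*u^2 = (u)*(u^2 + 2*u) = u^2*(u + 2)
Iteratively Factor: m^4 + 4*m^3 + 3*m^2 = (m + 3)*(m^3 + m^2) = m*(m + 3)*(m^2 + m) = m^2*(m + 3)*(m + 1)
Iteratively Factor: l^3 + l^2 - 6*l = (l)*(l^2 + l - 6) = l*(l - 2)*(l + 3)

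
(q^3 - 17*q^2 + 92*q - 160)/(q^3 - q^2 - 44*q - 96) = (q^2 - 9*q + 20)/(q^2 + 7*q + 12)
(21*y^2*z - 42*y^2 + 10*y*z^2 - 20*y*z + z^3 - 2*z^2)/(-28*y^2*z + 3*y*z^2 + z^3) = (-3*y*z + 6*y - z^2 + 2*z)/(z*(4*y - z))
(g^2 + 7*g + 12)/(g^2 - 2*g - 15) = (g + 4)/(g - 5)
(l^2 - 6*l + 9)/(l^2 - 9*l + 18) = (l - 3)/(l - 6)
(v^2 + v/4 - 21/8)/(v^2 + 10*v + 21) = (v^2 + v/4 - 21/8)/(v^2 + 10*v + 21)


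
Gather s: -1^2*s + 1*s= 0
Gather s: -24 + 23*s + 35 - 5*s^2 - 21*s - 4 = -5*s^2 + 2*s + 7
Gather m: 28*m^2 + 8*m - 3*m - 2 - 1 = 28*m^2 + 5*m - 3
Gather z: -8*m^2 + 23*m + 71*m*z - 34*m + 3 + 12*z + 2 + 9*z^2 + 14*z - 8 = -8*m^2 - 11*m + 9*z^2 + z*(71*m + 26) - 3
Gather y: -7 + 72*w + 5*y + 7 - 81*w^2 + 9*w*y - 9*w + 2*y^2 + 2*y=-81*w^2 + 63*w + 2*y^2 + y*(9*w + 7)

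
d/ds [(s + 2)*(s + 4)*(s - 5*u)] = 3*s^2 - 10*s*u + 12*s - 30*u + 8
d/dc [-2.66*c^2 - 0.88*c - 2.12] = -5.32*c - 0.88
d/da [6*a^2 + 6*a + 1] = 12*a + 6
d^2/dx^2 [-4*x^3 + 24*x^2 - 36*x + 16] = 48 - 24*x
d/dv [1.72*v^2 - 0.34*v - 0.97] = 3.44*v - 0.34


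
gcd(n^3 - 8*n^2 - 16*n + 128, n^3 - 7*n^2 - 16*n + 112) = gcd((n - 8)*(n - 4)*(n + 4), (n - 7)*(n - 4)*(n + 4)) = n^2 - 16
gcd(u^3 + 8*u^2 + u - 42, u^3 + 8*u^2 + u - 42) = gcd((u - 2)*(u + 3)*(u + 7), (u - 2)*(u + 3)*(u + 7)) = u^3 + 8*u^2 + u - 42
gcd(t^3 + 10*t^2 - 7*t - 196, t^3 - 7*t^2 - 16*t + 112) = t - 4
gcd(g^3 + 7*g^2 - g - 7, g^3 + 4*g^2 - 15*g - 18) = g + 1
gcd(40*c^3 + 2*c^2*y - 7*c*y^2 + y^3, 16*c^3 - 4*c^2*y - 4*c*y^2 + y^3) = -8*c^2 - 2*c*y + y^2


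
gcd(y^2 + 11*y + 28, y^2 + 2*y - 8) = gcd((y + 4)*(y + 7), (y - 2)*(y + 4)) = y + 4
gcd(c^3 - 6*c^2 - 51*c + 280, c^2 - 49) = c + 7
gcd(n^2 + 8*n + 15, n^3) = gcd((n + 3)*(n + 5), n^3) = 1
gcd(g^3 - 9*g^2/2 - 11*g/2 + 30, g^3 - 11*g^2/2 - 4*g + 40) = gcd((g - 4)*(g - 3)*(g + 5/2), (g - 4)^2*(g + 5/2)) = g^2 - 3*g/2 - 10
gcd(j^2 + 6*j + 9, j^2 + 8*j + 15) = j + 3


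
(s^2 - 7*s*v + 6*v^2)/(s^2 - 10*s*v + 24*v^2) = (s - v)/(s - 4*v)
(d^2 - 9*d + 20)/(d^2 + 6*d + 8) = (d^2 - 9*d + 20)/(d^2 + 6*d + 8)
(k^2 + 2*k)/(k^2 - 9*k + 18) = k*(k + 2)/(k^2 - 9*k + 18)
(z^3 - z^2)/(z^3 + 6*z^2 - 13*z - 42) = z^2*(z - 1)/(z^3 + 6*z^2 - 13*z - 42)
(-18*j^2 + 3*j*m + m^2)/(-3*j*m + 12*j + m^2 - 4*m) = (6*j + m)/(m - 4)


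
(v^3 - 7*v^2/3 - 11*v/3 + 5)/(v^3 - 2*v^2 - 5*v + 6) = (v + 5/3)/(v + 2)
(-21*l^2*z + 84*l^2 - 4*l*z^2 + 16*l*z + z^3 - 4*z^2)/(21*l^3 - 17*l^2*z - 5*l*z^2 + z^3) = (z - 4)/(-l + z)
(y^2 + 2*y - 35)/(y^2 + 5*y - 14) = (y - 5)/(y - 2)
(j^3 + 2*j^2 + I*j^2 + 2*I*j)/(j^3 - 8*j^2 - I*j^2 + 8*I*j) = (j^2 + j*(2 + I) + 2*I)/(j^2 - j*(8 + I) + 8*I)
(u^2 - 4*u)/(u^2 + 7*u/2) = 2*(u - 4)/(2*u + 7)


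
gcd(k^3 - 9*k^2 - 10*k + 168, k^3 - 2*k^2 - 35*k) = k - 7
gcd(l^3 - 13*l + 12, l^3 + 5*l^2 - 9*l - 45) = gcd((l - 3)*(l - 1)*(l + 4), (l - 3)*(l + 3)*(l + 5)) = l - 3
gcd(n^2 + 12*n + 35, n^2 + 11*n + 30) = n + 5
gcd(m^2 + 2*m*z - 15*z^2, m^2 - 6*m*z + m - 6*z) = 1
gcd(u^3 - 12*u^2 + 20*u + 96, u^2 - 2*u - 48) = u - 8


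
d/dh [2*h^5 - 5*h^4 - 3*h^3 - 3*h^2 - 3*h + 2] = 10*h^4 - 20*h^3 - 9*h^2 - 6*h - 3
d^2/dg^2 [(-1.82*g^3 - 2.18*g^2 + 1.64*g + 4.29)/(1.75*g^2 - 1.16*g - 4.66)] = (-7.105427357601e-15*g^5 + 7.105427357601e-15*g^4 - 33.3879839999999*g^3 - 86.867802*g^2 - 209.141352*g - 30.895236)/(5.359375*g^6 - 10.6575*g^5 - 35.74935*g^4 + 55.197904*g^3 + 95.195412*g^2 - 75.570288*g - 101.194696)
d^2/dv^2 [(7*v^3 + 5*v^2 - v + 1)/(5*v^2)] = 2*(3 - v)/(5*v^4)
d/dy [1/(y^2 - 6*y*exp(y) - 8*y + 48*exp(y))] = 2*(3*y*exp(y) - y - 21*exp(y) + 4)/(y^2 - 6*y*exp(y) - 8*y + 48*exp(y))^2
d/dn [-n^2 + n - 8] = 1 - 2*n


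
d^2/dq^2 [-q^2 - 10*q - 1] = -2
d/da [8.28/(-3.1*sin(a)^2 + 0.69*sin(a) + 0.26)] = (51.336*sin(a) - 5.7132)*cos(a)/(-3.1*sin(a)^2 + 0.69*sin(a) + 0.26)^2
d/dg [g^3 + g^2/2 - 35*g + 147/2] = 3*g^2 + g - 35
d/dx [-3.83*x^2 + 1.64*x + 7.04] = 1.64 - 7.66*x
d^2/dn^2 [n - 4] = 0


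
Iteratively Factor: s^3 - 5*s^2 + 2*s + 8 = (s + 1)*(s^2 - 6*s + 8) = (s - 2)*(s + 1)*(s - 4)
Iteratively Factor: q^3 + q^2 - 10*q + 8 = (q - 2)*(q^2 + 3*q - 4) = (q - 2)*(q - 1)*(q + 4)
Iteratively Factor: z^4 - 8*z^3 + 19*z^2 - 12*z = (z - 3)*(z^3 - 5*z^2 + 4*z) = (z - 3)*(z - 1)*(z^2 - 4*z) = (z - 4)*(z - 3)*(z - 1)*(z)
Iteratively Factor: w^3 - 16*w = (w)*(w^2 - 16) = w*(w - 4)*(w + 4)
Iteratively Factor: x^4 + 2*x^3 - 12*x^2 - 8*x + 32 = (x + 2)*(x^3 - 12*x + 16) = (x + 2)*(x + 4)*(x^2 - 4*x + 4) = (x - 2)*(x + 2)*(x + 4)*(x - 2)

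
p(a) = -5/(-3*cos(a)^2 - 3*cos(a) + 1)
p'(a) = -5*(-6*sin(a)*cos(a) - 3*sin(a))/(-3*cos(a)^2 - 3*cos(a) + 1)^2 = 15*(2*cos(a) + 1)*sin(a)/(3*cos(a)^2 + 3*cos(a) - 1)^2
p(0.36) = 1.13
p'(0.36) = 0.77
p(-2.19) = -2.89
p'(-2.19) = 0.66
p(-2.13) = -2.86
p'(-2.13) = 0.25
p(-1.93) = -2.97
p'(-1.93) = -1.47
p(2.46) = -3.29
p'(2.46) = -2.26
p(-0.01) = 1.00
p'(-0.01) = -0.02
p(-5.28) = 3.38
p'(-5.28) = 11.98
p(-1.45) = -8.40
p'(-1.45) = -52.21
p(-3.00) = -4.86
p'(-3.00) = 1.96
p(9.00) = -4.02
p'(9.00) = -3.29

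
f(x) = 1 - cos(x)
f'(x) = sin(x)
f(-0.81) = 0.31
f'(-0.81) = -0.72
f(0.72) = 0.25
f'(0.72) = 0.66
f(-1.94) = 1.36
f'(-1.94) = -0.93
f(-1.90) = 1.32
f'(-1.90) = -0.95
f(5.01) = 0.71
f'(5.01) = -0.96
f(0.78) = 0.29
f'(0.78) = 0.70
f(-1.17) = 0.61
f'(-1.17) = -0.92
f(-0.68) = 0.22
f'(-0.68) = -0.63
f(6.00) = 0.04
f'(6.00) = -0.28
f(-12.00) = 0.16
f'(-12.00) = 0.54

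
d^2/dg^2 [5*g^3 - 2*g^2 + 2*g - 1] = 30*g - 4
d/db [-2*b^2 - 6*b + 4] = -4*b - 6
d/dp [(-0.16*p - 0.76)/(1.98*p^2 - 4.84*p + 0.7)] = (0.3168*p^2 + 3.0096*p - 3.7904)/(3.9204*p^4 - 19.1664*p^3 + 26.1976*p^2 - 6.776*p + 0.49)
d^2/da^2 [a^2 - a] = 2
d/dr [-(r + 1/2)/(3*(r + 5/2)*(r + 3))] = (4*r^2 + 4*r - 19)/(3*(4*r^4 + 44*r^3 + 181*r^2 + 330*r + 225))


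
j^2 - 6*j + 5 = (j - 5)*(j - 1)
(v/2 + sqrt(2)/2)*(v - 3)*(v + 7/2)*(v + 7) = v^4/2 + sqrt(2)*v^3/2 + 15*v^3/4 - 7*v^2/2 + 15*sqrt(2)*v^2/4 - 147*v/4 - 7*sqrt(2)*v/2 - 147*sqrt(2)/4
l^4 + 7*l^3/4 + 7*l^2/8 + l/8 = l*(l + 1/4)*(l + 1/2)*(l + 1)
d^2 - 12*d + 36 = (d - 6)^2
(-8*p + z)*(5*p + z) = -40*p^2 - 3*p*z + z^2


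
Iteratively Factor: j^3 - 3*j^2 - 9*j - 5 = (j - 5)*(j^2 + 2*j + 1) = (j - 5)*(j + 1)*(j + 1)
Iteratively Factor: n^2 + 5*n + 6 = (n + 2)*(n + 3)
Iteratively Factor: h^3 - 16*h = (h - 4)*(h^2 + 4*h) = (h - 4)*(h + 4)*(h)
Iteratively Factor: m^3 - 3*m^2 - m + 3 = (m - 1)*(m^2 - 2*m - 3) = (m - 1)*(m + 1)*(m - 3)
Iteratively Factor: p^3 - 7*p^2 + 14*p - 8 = (p - 2)*(p^2 - 5*p + 4) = (p - 4)*(p - 2)*(p - 1)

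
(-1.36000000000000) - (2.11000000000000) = -3.47000000000000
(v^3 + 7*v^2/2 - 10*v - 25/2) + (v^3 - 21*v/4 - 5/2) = 2*v^3 + 7*v^2/2 - 61*v/4 - 15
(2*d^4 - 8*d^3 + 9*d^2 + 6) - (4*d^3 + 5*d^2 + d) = 2*d^4 - 12*d^3 + 4*d^2 - d + 6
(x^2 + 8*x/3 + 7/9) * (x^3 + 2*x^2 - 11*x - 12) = x^5 + 14*x^4/3 - 44*x^3/9 - 358*x^2/9 - 365*x/9 - 28/3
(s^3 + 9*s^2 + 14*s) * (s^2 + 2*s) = s^5 + 11*s^4 + 32*s^3 + 28*s^2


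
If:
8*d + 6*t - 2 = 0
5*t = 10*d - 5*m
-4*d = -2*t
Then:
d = 1/10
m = 0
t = 1/5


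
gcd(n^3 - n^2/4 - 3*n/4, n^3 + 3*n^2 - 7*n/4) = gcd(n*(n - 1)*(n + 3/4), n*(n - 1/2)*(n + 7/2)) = n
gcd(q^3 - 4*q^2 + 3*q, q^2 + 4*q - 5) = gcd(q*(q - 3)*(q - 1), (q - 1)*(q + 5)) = q - 1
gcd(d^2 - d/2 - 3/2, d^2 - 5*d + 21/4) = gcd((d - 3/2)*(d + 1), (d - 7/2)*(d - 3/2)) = d - 3/2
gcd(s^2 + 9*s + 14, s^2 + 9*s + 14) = s^2 + 9*s + 14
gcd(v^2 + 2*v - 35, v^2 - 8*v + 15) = v - 5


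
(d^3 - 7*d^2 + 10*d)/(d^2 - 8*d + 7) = d*(d^2 - 7*d + 10)/(d^2 - 8*d + 7)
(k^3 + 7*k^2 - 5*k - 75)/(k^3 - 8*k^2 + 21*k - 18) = (k^2 + 10*k + 25)/(k^2 - 5*k + 6)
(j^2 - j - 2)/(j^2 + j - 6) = (j + 1)/(j + 3)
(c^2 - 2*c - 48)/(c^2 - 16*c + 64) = (c + 6)/(c - 8)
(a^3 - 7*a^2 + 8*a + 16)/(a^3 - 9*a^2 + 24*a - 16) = (a + 1)/(a - 1)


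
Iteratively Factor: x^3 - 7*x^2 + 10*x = (x - 2)*(x^2 - 5*x) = x*(x - 2)*(x - 5)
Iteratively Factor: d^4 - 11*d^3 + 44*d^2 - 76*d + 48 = (d - 2)*(d^3 - 9*d^2 + 26*d - 24) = (d - 3)*(d - 2)*(d^2 - 6*d + 8) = (d - 4)*(d - 3)*(d - 2)*(d - 2)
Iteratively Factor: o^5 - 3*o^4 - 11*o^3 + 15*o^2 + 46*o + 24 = (o - 4)*(o^4 + o^3 - 7*o^2 - 13*o - 6) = (o - 4)*(o - 3)*(o^3 + 4*o^2 + 5*o + 2) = (o - 4)*(o - 3)*(o + 2)*(o^2 + 2*o + 1) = (o - 4)*(o - 3)*(o + 1)*(o + 2)*(o + 1)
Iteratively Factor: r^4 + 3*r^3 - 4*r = (r - 1)*(r^3 + 4*r^2 + 4*r) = r*(r - 1)*(r^2 + 4*r + 4) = r*(r - 1)*(r + 2)*(r + 2)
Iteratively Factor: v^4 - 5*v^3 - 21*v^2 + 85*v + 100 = (v + 4)*(v^3 - 9*v^2 + 15*v + 25) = (v - 5)*(v + 4)*(v^2 - 4*v - 5) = (v - 5)^2*(v + 4)*(v + 1)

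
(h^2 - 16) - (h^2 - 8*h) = 8*h - 16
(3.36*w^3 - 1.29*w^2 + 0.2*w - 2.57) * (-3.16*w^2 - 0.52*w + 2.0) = -10.6176*w^5 + 2.3292*w^4 + 6.7588*w^3 + 5.4372*w^2 + 1.7364*w - 5.14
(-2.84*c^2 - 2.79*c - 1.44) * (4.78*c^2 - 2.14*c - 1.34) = -13.5752*c^4 - 7.2586*c^3 + 2.893*c^2 + 6.8202*c + 1.9296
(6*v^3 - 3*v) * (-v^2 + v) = -6*v^5 + 6*v^4 + 3*v^3 - 3*v^2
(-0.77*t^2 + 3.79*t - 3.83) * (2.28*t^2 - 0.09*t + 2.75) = -1.7556*t^4 + 8.7105*t^3 - 11.191*t^2 + 10.7672*t - 10.5325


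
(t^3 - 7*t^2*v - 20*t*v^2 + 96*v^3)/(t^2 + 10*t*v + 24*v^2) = (t^2 - 11*t*v + 24*v^2)/(t + 6*v)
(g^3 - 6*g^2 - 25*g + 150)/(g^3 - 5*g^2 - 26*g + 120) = (g - 5)/(g - 4)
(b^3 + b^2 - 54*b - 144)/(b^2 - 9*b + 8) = (b^2 + 9*b + 18)/(b - 1)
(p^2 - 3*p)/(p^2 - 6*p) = (p - 3)/(p - 6)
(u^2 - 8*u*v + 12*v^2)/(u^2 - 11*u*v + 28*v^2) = (u^2 - 8*u*v + 12*v^2)/(u^2 - 11*u*v + 28*v^2)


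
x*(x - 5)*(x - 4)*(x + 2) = x^4 - 7*x^3 + 2*x^2 + 40*x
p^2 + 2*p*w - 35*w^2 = (p - 5*w)*(p + 7*w)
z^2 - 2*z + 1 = (z - 1)^2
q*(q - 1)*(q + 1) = q^3 - q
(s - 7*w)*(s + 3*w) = s^2 - 4*s*w - 21*w^2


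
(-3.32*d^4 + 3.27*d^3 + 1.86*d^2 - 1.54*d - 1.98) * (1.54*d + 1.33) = -5.1128*d^5 + 0.6202*d^4 + 7.2135*d^3 + 0.1022*d^2 - 5.0974*d - 2.6334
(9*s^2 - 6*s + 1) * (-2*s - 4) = -18*s^3 - 24*s^2 + 22*s - 4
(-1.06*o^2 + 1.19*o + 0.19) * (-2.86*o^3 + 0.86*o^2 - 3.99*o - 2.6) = 3.0316*o^5 - 4.315*o^4 + 4.7094*o^3 - 1.8287*o^2 - 3.8521*o - 0.494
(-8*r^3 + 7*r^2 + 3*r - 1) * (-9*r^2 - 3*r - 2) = 72*r^5 - 39*r^4 - 32*r^3 - 14*r^2 - 3*r + 2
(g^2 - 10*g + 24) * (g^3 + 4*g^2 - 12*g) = g^5 - 6*g^4 - 28*g^3 + 216*g^2 - 288*g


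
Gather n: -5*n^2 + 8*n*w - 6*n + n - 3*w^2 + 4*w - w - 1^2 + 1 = -5*n^2 + n*(8*w - 5) - 3*w^2 + 3*w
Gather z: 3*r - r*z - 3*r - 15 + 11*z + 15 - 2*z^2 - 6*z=-2*z^2 + z*(5 - r)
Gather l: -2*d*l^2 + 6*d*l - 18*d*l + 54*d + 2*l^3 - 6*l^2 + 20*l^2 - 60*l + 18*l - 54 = 54*d + 2*l^3 + l^2*(14 - 2*d) + l*(-12*d - 42) - 54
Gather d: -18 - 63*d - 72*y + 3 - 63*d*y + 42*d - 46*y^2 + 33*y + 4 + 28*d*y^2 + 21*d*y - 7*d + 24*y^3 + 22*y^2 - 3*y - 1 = d*(28*y^2 - 42*y - 28) + 24*y^3 - 24*y^2 - 42*y - 12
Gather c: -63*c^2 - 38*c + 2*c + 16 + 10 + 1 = -63*c^2 - 36*c + 27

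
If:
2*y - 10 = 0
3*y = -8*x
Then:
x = -15/8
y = 5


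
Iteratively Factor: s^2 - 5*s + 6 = (s - 2)*(s - 3)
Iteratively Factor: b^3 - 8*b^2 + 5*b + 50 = (b - 5)*(b^2 - 3*b - 10) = (b - 5)*(b + 2)*(b - 5)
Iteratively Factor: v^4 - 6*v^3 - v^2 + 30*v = (v)*(v^3 - 6*v^2 - v + 30) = v*(v + 2)*(v^2 - 8*v + 15) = v*(v - 5)*(v + 2)*(v - 3)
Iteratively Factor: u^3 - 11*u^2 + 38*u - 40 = (u - 5)*(u^2 - 6*u + 8) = (u - 5)*(u - 2)*(u - 4)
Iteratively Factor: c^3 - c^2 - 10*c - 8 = (c + 2)*(c^2 - 3*c - 4) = (c + 1)*(c + 2)*(c - 4)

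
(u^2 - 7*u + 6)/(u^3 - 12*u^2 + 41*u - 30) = 1/(u - 5)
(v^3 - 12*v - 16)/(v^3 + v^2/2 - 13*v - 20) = 2*(v + 2)/(2*v + 5)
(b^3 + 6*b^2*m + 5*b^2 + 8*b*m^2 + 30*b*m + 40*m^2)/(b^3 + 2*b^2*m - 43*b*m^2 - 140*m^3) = (b^2 + 2*b*m + 5*b + 10*m)/(b^2 - 2*b*m - 35*m^2)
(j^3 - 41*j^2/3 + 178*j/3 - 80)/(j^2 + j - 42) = (3*j^2 - 23*j + 40)/(3*(j + 7))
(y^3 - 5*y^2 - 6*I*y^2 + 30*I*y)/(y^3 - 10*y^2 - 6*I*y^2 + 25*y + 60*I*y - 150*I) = y/(y - 5)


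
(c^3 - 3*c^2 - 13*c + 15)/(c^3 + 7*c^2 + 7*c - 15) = (c - 5)/(c + 5)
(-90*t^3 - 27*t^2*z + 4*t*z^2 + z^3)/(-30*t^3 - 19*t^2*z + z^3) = (6*t + z)/(2*t + z)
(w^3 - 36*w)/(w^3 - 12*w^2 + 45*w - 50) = w*(w^2 - 36)/(w^3 - 12*w^2 + 45*w - 50)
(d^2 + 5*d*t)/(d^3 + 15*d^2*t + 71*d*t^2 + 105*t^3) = d/(d^2 + 10*d*t + 21*t^2)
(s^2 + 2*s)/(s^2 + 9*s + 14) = s/(s + 7)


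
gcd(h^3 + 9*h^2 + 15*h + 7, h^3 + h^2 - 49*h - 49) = h^2 + 8*h + 7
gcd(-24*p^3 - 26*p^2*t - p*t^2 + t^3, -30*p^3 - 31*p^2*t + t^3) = 6*p^2 + 5*p*t - t^2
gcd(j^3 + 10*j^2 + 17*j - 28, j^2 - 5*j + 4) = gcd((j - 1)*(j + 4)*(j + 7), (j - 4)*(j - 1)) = j - 1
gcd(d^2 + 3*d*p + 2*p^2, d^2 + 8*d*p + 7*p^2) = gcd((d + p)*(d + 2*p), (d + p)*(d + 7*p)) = d + p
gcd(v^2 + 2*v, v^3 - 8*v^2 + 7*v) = v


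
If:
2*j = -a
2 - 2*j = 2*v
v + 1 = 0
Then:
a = -4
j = 2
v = -1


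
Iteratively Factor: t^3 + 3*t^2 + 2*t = (t + 1)*(t^2 + 2*t) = (t + 1)*(t + 2)*(t)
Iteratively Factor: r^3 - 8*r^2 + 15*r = (r)*(r^2 - 8*r + 15) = r*(r - 5)*(r - 3)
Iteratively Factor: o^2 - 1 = (o - 1)*(o + 1)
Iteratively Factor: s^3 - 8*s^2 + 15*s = (s - 3)*(s^2 - 5*s) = s*(s - 3)*(s - 5)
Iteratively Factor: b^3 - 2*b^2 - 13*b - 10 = (b - 5)*(b^2 + 3*b + 2) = (b - 5)*(b + 1)*(b + 2)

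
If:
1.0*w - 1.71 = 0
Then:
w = 1.71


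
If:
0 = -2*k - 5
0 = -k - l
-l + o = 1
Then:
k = -5/2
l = 5/2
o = 7/2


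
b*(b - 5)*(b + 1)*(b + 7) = b^4 + 3*b^3 - 33*b^2 - 35*b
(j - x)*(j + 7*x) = j^2 + 6*j*x - 7*x^2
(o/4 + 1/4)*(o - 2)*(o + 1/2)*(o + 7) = o^4/4 + 13*o^3/8 - 3*o^2/2 - 37*o/8 - 7/4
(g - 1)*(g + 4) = g^2 + 3*g - 4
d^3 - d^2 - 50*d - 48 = (d - 8)*(d + 1)*(d + 6)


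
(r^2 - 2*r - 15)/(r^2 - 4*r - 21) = (r - 5)/(r - 7)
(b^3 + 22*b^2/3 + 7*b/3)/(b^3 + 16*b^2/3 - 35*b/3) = (3*b + 1)/(3*b - 5)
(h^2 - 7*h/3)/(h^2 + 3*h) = (h - 7/3)/(h + 3)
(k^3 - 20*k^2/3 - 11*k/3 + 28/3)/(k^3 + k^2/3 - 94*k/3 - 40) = (k^2 - 8*k + 7)/(k^2 - k - 30)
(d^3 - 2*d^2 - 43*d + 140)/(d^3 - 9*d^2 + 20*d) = (d + 7)/d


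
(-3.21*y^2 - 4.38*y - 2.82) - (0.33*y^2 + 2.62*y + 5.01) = -3.54*y^2 - 7.0*y - 7.83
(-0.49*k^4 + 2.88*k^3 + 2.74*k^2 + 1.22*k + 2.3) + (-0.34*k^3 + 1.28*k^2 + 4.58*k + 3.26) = -0.49*k^4 + 2.54*k^3 + 4.02*k^2 + 5.8*k + 5.56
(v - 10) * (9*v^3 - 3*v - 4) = 9*v^4 - 90*v^3 - 3*v^2 + 26*v + 40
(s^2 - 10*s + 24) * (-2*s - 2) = -2*s^3 + 18*s^2 - 28*s - 48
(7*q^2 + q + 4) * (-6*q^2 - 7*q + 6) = -42*q^4 - 55*q^3 + 11*q^2 - 22*q + 24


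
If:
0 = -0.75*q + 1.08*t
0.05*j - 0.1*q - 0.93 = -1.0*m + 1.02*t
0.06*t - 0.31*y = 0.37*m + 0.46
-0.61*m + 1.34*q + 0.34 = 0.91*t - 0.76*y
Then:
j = 19.5608867700762 - 10.9057454528375*y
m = -1.0617169428038*y - 1.43670373284173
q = -1.98804645209774*y - 1.71792914763454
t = -1.38058781395677*y - 1.19300635252398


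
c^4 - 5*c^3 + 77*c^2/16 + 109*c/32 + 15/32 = (c - 3)*(c - 5/2)*(c + 1/4)^2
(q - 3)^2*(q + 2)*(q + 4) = q^4 - 19*q^2 + 6*q + 72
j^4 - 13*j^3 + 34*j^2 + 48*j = j*(j - 8)*(j - 6)*(j + 1)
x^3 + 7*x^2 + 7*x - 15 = (x - 1)*(x + 3)*(x + 5)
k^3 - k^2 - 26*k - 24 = (k - 6)*(k + 1)*(k + 4)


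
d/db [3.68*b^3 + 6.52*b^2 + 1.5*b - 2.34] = 11.04*b^2 + 13.04*b + 1.5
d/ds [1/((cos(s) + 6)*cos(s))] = 2*(cos(s) + 3)*sin(s)/((cos(s) + 6)^2*cos(s)^2)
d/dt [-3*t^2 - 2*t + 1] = -6*t - 2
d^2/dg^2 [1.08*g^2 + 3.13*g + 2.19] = 2.16000000000000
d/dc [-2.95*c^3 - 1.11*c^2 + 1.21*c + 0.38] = -8.85*c^2 - 2.22*c + 1.21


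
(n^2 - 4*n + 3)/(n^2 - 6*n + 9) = (n - 1)/(n - 3)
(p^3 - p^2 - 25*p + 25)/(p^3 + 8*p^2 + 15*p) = (p^2 - 6*p + 5)/(p*(p + 3))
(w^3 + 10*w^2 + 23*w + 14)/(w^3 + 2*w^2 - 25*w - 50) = (w^2 + 8*w + 7)/(w^2 - 25)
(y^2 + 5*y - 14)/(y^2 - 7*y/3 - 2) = 3*(-y^2 - 5*y + 14)/(-3*y^2 + 7*y + 6)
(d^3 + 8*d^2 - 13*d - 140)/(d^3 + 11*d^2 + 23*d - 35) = (d - 4)/(d - 1)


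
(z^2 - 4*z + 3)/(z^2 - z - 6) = (z - 1)/(z + 2)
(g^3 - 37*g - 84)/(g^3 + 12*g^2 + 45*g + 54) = (g^2 - 3*g - 28)/(g^2 + 9*g + 18)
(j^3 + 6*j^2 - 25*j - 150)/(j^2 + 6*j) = j - 25/j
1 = 1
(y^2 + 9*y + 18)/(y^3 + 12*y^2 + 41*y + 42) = (y + 6)/(y^2 + 9*y + 14)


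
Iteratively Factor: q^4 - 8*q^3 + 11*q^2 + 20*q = (q + 1)*(q^3 - 9*q^2 + 20*q) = (q - 5)*(q + 1)*(q^2 - 4*q) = q*(q - 5)*(q + 1)*(q - 4)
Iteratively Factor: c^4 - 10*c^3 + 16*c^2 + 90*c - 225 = (c - 5)*(c^3 - 5*c^2 - 9*c + 45) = (c - 5)*(c + 3)*(c^2 - 8*c + 15) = (c - 5)^2*(c + 3)*(c - 3)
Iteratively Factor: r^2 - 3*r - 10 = (r - 5)*(r + 2)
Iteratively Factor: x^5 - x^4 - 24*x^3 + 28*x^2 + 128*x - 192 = (x - 4)*(x^4 + 3*x^3 - 12*x^2 - 20*x + 48) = (x - 4)*(x - 2)*(x^3 + 5*x^2 - 2*x - 24) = (x - 4)*(x - 2)*(x + 4)*(x^2 + x - 6) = (x - 4)*(x - 2)^2*(x + 4)*(x + 3)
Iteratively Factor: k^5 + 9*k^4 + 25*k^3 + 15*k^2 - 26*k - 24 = (k - 1)*(k^4 + 10*k^3 + 35*k^2 + 50*k + 24) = (k - 1)*(k + 2)*(k^3 + 8*k^2 + 19*k + 12) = (k - 1)*(k + 1)*(k + 2)*(k^2 + 7*k + 12) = (k - 1)*(k + 1)*(k + 2)*(k + 3)*(k + 4)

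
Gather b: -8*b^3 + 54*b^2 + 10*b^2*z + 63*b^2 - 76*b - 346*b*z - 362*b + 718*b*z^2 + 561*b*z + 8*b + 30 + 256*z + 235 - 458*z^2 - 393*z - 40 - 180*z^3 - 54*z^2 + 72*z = -8*b^3 + b^2*(10*z + 117) + b*(718*z^2 + 215*z - 430) - 180*z^3 - 512*z^2 - 65*z + 225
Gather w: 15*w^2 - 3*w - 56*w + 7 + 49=15*w^2 - 59*w + 56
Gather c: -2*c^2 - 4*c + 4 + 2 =-2*c^2 - 4*c + 6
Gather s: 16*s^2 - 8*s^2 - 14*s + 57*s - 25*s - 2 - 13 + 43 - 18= 8*s^2 + 18*s + 10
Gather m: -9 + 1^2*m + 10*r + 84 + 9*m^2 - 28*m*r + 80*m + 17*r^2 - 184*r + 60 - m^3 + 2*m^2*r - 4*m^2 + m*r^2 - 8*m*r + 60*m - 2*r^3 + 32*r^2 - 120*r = -m^3 + m^2*(2*r + 5) + m*(r^2 - 36*r + 141) - 2*r^3 + 49*r^2 - 294*r + 135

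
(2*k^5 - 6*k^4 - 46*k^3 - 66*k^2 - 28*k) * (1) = 2*k^5 - 6*k^4 - 46*k^3 - 66*k^2 - 28*k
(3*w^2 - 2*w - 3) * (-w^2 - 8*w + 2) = -3*w^4 - 22*w^3 + 25*w^2 + 20*w - 6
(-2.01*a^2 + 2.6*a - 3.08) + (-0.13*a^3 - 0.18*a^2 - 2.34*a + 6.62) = -0.13*a^3 - 2.19*a^2 + 0.26*a + 3.54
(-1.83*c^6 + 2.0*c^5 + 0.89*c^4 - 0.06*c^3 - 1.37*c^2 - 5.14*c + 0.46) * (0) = 0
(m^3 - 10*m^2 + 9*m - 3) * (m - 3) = m^4 - 13*m^3 + 39*m^2 - 30*m + 9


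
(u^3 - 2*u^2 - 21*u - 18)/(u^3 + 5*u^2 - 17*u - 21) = (u^2 - 3*u - 18)/(u^2 + 4*u - 21)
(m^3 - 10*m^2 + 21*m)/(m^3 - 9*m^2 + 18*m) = (m - 7)/(m - 6)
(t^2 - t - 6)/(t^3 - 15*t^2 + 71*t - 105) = (t + 2)/(t^2 - 12*t + 35)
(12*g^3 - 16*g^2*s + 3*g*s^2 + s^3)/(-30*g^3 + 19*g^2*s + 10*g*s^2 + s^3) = (-2*g + s)/(5*g + s)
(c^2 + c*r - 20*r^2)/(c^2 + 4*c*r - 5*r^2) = (-c + 4*r)/(-c + r)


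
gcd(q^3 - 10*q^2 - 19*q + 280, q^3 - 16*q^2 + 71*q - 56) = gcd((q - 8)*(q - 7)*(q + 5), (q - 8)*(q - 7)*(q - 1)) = q^2 - 15*q + 56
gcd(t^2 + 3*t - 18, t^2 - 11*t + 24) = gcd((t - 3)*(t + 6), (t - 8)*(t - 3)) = t - 3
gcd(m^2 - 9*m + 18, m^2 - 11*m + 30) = m - 6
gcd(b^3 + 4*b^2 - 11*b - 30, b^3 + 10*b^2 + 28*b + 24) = b + 2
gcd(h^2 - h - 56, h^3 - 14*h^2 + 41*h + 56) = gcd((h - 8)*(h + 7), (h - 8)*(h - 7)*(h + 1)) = h - 8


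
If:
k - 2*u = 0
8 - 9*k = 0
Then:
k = 8/9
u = 4/9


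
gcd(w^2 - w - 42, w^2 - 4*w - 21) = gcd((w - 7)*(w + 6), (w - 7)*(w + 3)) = w - 7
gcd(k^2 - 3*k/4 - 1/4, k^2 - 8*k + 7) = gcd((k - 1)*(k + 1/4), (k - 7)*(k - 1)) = k - 1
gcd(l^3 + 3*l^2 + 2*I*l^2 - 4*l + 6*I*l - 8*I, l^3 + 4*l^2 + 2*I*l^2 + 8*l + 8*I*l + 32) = l + 4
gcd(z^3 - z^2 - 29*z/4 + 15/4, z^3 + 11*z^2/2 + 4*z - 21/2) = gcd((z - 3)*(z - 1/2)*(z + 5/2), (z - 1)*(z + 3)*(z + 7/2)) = 1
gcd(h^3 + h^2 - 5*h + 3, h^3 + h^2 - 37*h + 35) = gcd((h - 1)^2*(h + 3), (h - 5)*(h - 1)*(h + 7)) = h - 1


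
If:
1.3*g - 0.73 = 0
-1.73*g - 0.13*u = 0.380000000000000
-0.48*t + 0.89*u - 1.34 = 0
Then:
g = 0.56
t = -22.07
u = -10.40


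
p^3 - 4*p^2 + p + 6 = (p - 3)*(p - 2)*(p + 1)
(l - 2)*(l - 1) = l^2 - 3*l + 2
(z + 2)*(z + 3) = z^2 + 5*z + 6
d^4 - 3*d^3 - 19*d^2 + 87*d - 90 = (d - 3)^2*(d - 2)*(d + 5)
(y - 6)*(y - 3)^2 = y^3 - 12*y^2 + 45*y - 54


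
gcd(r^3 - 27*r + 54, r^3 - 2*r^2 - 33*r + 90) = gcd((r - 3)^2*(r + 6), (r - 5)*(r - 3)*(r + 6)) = r^2 + 3*r - 18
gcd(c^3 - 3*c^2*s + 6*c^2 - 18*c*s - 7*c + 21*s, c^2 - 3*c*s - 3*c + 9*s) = -c + 3*s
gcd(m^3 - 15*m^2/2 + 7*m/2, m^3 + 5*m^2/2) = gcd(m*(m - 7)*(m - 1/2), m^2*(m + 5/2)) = m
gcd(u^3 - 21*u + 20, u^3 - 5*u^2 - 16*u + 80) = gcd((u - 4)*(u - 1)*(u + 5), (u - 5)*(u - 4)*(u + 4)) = u - 4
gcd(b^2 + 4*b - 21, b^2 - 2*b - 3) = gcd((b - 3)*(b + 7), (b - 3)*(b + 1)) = b - 3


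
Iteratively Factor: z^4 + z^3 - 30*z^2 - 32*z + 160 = (z - 2)*(z^3 + 3*z^2 - 24*z - 80) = (z - 5)*(z - 2)*(z^2 + 8*z + 16) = (z - 5)*(z - 2)*(z + 4)*(z + 4)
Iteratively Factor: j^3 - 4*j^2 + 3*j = (j - 3)*(j^2 - j) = j*(j - 3)*(j - 1)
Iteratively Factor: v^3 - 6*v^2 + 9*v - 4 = (v - 1)*(v^2 - 5*v + 4) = (v - 4)*(v - 1)*(v - 1)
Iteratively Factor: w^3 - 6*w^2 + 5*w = (w - 1)*(w^2 - 5*w) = w*(w - 1)*(w - 5)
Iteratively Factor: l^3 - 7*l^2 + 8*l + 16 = (l - 4)*(l^2 - 3*l - 4) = (l - 4)^2*(l + 1)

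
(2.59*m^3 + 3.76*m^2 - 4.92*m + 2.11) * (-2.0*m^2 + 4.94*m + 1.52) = -5.18*m^5 + 5.2746*m^4 + 32.3512*m^3 - 22.8096*m^2 + 2.945*m + 3.2072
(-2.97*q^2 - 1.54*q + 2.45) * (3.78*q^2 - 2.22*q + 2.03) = -11.2266*q^4 + 0.772200000000001*q^3 + 6.6507*q^2 - 8.5652*q + 4.9735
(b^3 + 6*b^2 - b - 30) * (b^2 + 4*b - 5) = b^5 + 10*b^4 + 18*b^3 - 64*b^2 - 115*b + 150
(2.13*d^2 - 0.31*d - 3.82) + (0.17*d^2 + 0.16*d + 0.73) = 2.3*d^2 - 0.15*d - 3.09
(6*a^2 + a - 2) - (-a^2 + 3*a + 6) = 7*a^2 - 2*a - 8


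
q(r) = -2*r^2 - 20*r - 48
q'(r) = -4*r - 20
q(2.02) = -96.56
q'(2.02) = -28.08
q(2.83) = -120.62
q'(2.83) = -31.32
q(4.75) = -188.12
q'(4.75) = -39.00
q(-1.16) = -27.49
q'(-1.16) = -15.36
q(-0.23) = -43.51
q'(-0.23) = -19.08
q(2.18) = -101.10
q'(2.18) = -28.72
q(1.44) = -80.95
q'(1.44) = -25.76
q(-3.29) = -3.85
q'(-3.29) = -6.84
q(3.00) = -126.00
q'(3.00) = -32.00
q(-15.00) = -198.00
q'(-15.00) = 40.00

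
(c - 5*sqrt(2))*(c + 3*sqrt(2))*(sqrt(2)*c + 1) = sqrt(2)*c^3 - 3*c^2 - 32*sqrt(2)*c - 30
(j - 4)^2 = j^2 - 8*j + 16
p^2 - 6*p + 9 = (p - 3)^2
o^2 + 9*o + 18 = (o + 3)*(o + 6)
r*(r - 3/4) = r^2 - 3*r/4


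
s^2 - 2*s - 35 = (s - 7)*(s + 5)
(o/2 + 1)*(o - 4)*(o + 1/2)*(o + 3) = o^4/2 + 3*o^3/4 - 27*o^2/4 - 31*o/2 - 6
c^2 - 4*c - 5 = (c - 5)*(c + 1)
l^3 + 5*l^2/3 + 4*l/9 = l*(l + 1/3)*(l + 4/3)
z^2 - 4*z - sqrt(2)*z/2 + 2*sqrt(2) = (z - 4)*(z - sqrt(2)/2)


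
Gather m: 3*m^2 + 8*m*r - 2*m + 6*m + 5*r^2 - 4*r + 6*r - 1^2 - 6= 3*m^2 + m*(8*r + 4) + 5*r^2 + 2*r - 7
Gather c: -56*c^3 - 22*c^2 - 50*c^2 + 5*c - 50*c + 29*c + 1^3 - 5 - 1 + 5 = -56*c^3 - 72*c^2 - 16*c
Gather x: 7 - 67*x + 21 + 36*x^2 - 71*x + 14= 36*x^2 - 138*x + 42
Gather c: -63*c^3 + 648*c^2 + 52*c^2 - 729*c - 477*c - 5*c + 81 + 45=-63*c^3 + 700*c^2 - 1211*c + 126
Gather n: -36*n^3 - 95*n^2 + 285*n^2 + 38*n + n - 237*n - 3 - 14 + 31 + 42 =-36*n^3 + 190*n^2 - 198*n + 56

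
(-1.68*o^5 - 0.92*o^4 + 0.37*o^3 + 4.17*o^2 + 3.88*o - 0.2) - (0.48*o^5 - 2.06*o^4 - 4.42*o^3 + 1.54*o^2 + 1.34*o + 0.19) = -2.16*o^5 + 1.14*o^4 + 4.79*o^3 + 2.63*o^2 + 2.54*o - 0.39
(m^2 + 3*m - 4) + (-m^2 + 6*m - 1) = 9*m - 5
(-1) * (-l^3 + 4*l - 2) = l^3 - 4*l + 2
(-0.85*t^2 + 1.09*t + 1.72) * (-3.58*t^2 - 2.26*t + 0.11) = 3.043*t^4 - 1.9812*t^3 - 8.7145*t^2 - 3.7673*t + 0.1892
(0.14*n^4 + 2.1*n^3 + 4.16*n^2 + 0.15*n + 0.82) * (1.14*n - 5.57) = 0.1596*n^5 + 1.6142*n^4 - 6.9546*n^3 - 23.0002*n^2 + 0.0992999999999998*n - 4.5674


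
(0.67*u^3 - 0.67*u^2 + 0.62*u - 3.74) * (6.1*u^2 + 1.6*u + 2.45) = 4.087*u^5 - 3.015*u^4 + 4.3515*u^3 - 23.4635*u^2 - 4.465*u - 9.163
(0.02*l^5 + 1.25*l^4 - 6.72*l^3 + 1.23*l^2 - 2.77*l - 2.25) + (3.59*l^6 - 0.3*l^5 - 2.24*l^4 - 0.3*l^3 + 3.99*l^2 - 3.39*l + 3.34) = 3.59*l^6 - 0.28*l^5 - 0.99*l^4 - 7.02*l^3 + 5.22*l^2 - 6.16*l + 1.09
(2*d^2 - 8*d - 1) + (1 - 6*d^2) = -4*d^2 - 8*d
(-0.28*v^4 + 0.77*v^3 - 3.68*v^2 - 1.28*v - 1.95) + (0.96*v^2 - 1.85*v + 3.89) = -0.28*v^4 + 0.77*v^3 - 2.72*v^2 - 3.13*v + 1.94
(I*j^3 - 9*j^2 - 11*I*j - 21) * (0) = 0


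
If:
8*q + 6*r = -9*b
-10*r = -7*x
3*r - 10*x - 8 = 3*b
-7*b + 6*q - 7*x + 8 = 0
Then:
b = 5776/3127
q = -3684/3127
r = -3752/3127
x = -5360/3127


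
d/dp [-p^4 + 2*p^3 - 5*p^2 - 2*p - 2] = -4*p^3 + 6*p^2 - 10*p - 2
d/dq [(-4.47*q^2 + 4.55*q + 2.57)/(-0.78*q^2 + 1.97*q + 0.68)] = (-5.2569*q^2 - 2.07*q - 1.9689)/(0.6084*q^4 - 3.0732*q^3 + 2.8201*q^2 + 2.6792*q + 0.4624)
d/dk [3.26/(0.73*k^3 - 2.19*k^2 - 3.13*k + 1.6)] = (-7.1394*k^2 + 14.2788*k + 10.2038)/(0.73*k^3 - 2.19*k^2 - 3.13*k + 1.6)^2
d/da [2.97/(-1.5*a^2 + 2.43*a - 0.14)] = (8.91*a - 7.2171)/(1.5*a^2 - 2.43*a + 0.14)^2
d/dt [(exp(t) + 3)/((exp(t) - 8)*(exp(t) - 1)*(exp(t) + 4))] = 2*(-exp(3*t) - 2*exp(2*t) + 15*exp(t) + 58)*exp(t)/(exp(6*t) - 10*exp(5*t) - 31*exp(4*t) + 344*exp(3*t) + 464*exp(2*t) - 1792*exp(t) + 1024)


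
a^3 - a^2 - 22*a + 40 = (a - 4)*(a - 2)*(a + 5)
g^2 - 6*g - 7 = (g - 7)*(g + 1)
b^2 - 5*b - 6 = (b - 6)*(b + 1)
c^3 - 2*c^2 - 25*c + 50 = (c - 5)*(c - 2)*(c + 5)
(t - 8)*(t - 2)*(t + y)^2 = t^4 + 2*t^3*y - 10*t^3 + t^2*y^2 - 20*t^2*y + 16*t^2 - 10*t*y^2 + 32*t*y + 16*y^2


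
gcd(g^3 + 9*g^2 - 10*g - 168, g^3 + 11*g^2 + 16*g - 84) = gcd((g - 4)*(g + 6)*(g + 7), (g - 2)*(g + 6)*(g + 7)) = g^2 + 13*g + 42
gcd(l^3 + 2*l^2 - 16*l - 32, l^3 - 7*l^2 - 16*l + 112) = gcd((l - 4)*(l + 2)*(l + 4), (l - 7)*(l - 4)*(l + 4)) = l^2 - 16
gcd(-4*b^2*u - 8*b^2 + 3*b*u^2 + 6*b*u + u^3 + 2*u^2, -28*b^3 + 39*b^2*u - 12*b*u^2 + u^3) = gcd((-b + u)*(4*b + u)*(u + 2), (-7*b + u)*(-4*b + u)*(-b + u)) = -b + u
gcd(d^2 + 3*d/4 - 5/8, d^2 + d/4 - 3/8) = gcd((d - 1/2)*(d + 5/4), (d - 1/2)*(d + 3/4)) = d - 1/2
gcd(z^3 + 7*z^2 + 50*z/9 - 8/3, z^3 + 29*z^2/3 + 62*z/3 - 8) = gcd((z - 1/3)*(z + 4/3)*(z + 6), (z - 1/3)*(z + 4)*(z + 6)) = z^2 + 17*z/3 - 2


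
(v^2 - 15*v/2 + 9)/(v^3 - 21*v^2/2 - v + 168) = (2*v - 3)/(2*v^2 - 9*v - 56)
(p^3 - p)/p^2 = p - 1/p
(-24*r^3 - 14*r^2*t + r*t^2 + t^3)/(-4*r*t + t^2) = 6*r^2/t + 5*r + t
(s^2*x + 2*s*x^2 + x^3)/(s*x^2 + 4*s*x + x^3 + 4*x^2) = (s + x)/(x + 4)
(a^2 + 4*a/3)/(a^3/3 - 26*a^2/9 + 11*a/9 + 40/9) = 3*a*(3*a + 4)/(3*a^3 - 26*a^2 + 11*a + 40)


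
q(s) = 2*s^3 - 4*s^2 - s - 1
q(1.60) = -4.65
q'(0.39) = -3.21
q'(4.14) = 68.72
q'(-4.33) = 146.13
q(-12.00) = -4021.00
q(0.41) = -1.94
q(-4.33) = -234.03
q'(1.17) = -2.15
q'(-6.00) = 263.00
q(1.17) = -4.44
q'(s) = 6*s^2 - 8*s - 1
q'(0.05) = -1.38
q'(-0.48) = 4.22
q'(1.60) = 1.56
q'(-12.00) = 959.00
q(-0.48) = -1.66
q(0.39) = -1.88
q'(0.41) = -3.27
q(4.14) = 68.22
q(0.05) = -1.06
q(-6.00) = -571.00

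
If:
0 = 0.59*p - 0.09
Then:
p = 0.15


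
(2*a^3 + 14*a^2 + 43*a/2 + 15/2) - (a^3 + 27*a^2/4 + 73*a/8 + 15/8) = a^3 + 29*a^2/4 + 99*a/8 + 45/8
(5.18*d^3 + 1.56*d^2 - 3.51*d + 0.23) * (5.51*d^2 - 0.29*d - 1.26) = 28.5418*d^5 + 7.0934*d^4 - 26.3193*d^3 + 0.3196*d^2 + 4.3559*d - 0.2898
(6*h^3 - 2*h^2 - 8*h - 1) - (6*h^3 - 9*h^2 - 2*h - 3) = 7*h^2 - 6*h + 2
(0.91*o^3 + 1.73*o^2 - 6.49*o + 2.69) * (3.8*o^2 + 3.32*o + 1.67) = 3.458*o^5 + 9.5952*o^4 - 17.3987*o^3 - 8.4357*o^2 - 1.9075*o + 4.4923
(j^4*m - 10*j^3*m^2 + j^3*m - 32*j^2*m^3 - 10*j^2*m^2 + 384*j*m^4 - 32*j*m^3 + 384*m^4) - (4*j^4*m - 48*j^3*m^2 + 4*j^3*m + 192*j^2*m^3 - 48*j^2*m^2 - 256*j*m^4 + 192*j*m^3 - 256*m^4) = -3*j^4*m + 38*j^3*m^2 - 3*j^3*m - 224*j^2*m^3 + 38*j^2*m^2 + 640*j*m^4 - 224*j*m^3 + 640*m^4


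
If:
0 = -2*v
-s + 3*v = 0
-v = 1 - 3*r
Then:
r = 1/3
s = 0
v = 0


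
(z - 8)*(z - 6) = z^2 - 14*z + 48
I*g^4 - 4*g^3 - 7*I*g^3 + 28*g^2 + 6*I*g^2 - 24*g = g*(g - 6)*(g + 4*I)*(I*g - I)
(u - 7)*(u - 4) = u^2 - 11*u + 28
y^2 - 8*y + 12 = (y - 6)*(y - 2)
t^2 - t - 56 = (t - 8)*(t + 7)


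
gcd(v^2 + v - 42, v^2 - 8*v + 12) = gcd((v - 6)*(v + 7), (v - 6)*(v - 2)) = v - 6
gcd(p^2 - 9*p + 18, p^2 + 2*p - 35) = 1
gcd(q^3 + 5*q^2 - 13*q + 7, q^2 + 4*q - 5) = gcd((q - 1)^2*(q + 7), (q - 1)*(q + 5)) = q - 1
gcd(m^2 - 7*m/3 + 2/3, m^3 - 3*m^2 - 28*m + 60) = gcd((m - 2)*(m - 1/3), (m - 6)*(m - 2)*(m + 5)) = m - 2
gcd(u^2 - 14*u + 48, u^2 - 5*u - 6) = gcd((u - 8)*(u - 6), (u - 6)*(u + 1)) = u - 6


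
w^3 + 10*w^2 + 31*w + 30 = (w + 2)*(w + 3)*(w + 5)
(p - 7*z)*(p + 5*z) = p^2 - 2*p*z - 35*z^2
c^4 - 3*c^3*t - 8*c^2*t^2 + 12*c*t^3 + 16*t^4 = (c - 4*t)*(c - 2*t)*(c + t)*(c + 2*t)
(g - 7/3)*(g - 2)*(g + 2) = g^3 - 7*g^2/3 - 4*g + 28/3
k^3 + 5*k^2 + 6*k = k*(k + 2)*(k + 3)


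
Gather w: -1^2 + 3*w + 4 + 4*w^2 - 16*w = 4*w^2 - 13*w + 3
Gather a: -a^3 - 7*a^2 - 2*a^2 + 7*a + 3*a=-a^3 - 9*a^2 + 10*a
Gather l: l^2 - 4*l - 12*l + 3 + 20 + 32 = l^2 - 16*l + 55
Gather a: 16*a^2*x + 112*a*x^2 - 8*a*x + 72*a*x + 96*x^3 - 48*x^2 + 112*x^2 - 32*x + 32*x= 16*a^2*x + a*(112*x^2 + 64*x) + 96*x^3 + 64*x^2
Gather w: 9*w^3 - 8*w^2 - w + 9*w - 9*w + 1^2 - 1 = 9*w^3 - 8*w^2 - w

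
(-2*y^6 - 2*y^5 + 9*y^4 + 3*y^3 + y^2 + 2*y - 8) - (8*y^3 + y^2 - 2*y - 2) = -2*y^6 - 2*y^5 + 9*y^4 - 5*y^3 + 4*y - 6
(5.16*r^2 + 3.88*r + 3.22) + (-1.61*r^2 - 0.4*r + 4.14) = 3.55*r^2 + 3.48*r + 7.36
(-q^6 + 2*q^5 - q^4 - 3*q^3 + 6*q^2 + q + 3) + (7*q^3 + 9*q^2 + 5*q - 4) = -q^6 + 2*q^5 - q^4 + 4*q^3 + 15*q^2 + 6*q - 1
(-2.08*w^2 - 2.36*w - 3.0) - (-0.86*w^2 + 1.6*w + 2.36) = -1.22*w^2 - 3.96*w - 5.36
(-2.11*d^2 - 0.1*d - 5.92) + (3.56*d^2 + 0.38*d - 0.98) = 1.45*d^2 + 0.28*d - 6.9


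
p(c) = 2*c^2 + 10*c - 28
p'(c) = 4*c + 10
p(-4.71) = -30.73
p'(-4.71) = -8.84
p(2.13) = 2.37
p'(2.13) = 18.52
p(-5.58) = -21.53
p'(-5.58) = -12.32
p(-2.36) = -40.46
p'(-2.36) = 0.56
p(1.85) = -2.66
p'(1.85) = 17.40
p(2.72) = 14.00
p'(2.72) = 20.88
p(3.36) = 28.18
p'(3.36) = 23.44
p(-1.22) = -37.22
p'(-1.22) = 5.12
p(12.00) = 380.00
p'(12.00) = 58.00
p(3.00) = 20.00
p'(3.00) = 22.00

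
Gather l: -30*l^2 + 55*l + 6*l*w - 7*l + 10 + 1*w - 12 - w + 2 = -30*l^2 + l*(6*w + 48)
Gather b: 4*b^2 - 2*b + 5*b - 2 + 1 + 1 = 4*b^2 + 3*b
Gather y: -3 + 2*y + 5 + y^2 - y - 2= y^2 + y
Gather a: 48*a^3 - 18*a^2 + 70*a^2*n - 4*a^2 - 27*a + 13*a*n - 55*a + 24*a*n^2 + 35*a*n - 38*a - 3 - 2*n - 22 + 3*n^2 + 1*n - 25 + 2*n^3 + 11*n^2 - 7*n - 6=48*a^3 + a^2*(70*n - 22) + a*(24*n^2 + 48*n - 120) + 2*n^3 + 14*n^2 - 8*n - 56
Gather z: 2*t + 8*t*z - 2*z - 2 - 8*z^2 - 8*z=2*t - 8*z^2 + z*(8*t - 10) - 2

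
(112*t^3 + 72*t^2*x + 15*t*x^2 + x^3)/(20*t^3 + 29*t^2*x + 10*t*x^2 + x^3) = (28*t^2 + 11*t*x + x^2)/(5*t^2 + 6*t*x + x^2)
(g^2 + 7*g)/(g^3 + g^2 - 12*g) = (g + 7)/(g^2 + g - 12)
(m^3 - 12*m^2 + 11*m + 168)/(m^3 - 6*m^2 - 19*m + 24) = (m - 7)/(m - 1)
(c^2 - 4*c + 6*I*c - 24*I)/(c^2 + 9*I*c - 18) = (c - 4)/(c + 3*I)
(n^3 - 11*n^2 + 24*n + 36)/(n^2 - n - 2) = (n^2 - 12*n + 36)/(n - 2)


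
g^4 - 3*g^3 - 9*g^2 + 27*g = g*(g - 3)^2*(g + 3)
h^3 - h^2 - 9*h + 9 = (h - 3)*(h - 1)*(h + 3)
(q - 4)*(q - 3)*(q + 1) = q^3 - 6*q^2 + 5*q + 12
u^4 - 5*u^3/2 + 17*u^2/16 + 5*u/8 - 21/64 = (u - 7/4)*(u - 3/4)*(u - 1/2)*(u + 1/2)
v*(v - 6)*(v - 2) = v^3 - 8*v^2 + 12*v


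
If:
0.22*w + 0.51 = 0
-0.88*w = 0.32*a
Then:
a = 6.38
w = -2.32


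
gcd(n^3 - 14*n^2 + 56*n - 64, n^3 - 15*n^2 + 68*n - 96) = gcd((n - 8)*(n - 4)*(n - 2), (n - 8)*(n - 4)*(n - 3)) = n^2 - 12*n + 32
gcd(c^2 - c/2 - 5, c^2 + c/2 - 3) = c + 2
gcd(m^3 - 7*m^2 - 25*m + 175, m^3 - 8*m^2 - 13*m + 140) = m^2 - 12*m + 35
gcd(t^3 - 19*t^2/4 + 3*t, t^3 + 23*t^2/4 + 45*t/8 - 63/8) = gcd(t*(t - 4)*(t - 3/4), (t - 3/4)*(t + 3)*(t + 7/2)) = t - 3/4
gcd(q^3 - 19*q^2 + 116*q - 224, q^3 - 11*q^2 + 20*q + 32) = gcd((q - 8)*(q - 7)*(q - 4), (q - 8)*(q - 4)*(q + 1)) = q^2 - 12*q + 32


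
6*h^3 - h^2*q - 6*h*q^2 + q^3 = (-6*h + q)*(-h + q)*(h + q)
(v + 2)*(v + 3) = v^2 + 5*v + 6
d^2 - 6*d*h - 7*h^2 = (d - 7*h)*(d + h)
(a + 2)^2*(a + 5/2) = a^3 + 13*a^2/2 + 14*a + 10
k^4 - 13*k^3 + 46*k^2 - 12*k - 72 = (k - 6)^2*(k - 2)*(k + 1)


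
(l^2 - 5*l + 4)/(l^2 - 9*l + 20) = (l - 1)/(l - 5)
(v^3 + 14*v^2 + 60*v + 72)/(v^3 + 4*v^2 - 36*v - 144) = (v^2 + 8*v + 12)/(v^2 - 2*v - 24)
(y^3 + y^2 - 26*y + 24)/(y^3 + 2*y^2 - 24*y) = (y - 1)/y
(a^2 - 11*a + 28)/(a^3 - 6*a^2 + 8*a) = (a - 7)/(a*(a - 2))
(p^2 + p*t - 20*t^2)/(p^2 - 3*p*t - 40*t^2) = (p - 4*t)/(p - 8*t)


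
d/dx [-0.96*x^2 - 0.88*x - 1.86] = -1.92*x - 0.88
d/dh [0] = 0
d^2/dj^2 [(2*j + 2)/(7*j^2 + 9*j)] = 4*(49*j^3 + 147*j^2 + 189*j + 81)/(j^3*(343*j^3 + 1323*j^2 + 1701*j + 729))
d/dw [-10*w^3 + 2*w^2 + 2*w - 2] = -30*w^2 + 4*w + 2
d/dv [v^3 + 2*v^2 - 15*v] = 3*v^2 + 4*v - 15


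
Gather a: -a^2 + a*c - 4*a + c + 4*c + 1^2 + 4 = -a^2 + a*(c - 4) + 5*c + 5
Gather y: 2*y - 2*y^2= -2*y^2 + 2*y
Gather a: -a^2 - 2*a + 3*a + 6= -a^2 + a + 6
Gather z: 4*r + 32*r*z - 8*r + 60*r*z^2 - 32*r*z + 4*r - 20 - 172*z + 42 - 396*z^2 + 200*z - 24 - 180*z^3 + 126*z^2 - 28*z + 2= -180*z^3 + z^2*(60*r - 270)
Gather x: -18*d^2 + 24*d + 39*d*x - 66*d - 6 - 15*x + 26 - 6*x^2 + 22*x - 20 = -18*d^2 - 42*d - 6*x^2 + x*(39*d + 7)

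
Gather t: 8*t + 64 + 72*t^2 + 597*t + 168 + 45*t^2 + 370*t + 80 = 117*t^2 + 975*t + 312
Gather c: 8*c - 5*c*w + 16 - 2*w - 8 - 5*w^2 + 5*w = c*(8 - 5*w) - 5*w^2 + 3*w + 8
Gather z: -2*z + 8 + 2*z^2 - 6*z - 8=2*z^2 - 8*z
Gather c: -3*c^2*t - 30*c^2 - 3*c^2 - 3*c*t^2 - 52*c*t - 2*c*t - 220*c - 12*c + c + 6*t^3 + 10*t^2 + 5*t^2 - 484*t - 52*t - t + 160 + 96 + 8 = c^2*(-3*t - 33) + c*(-3*t^2 - 54*t - 231) + 6*t^3 + 15*t^2 - 537*t + 264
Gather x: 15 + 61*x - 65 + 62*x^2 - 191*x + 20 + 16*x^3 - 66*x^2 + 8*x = 16*x^3 - 4*x^2 - 122*x - 30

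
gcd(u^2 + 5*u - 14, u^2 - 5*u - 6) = 1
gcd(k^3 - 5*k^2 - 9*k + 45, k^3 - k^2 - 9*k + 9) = k^2 - 9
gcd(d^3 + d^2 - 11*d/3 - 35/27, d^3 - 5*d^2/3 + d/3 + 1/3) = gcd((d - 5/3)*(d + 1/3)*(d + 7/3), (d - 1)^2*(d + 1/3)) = d + 1/3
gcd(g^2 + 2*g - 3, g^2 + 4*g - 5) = g - 1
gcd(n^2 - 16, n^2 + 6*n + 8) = n + 4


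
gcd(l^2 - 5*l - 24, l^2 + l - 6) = l + 3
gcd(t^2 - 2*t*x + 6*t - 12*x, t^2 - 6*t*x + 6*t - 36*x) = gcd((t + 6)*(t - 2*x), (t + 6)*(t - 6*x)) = t + 6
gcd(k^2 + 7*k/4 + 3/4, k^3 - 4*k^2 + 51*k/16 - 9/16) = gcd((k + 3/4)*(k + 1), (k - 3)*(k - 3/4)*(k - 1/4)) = 1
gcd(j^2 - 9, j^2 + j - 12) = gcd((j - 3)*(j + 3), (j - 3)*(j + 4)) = j - 3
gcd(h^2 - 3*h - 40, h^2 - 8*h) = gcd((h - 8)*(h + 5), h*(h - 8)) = h - 8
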